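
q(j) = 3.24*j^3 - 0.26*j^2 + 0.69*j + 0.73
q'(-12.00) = 1406.61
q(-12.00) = -5643.71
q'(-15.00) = 2195.49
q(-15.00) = -11003.12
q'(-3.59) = 127.83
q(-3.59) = -155.01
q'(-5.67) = 316.13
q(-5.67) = -602.14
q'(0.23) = 1.08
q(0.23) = 0.91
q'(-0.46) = 2.99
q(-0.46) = 0.04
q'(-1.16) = 14.37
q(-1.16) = -5.48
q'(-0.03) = 0.71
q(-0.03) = 0.71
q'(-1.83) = 34.19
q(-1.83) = -21.26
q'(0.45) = 2.42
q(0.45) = 1.28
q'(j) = 9.72*j^2 - 0.52*j + 0.69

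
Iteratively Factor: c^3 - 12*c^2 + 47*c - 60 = (c - 5)*(c^2 - 7*c + 12) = (c - 5)*(c - 3)*(c - 4)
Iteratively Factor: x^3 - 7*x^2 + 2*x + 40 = (x + 2)*(x^2 - 9*x + 20) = (x - 4)*(x + 2)*(x - 5)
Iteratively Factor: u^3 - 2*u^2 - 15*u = (u - 5)*(u^2 + 3*u) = u*(u - 5)*(u + 3)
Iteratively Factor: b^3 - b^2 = (b - 1)*(b^2) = b*(b - 1)*(b)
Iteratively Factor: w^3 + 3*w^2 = (w)*(w^2 + 3*w) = w^2*(w + 3)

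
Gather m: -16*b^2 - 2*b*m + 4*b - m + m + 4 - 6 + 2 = -16*b^2 - 2*b*m + 4*b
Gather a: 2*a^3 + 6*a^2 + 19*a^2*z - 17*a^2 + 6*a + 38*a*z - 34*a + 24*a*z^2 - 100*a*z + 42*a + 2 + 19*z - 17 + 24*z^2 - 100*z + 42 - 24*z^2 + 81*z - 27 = 2*a^3 + a^2*(19*z - 11) + a*(24*z^2 - 62*z + 14)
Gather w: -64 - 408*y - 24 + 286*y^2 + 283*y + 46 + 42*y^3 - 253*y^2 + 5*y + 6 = 42*y^3 + 33*y^2 - 120*y - 36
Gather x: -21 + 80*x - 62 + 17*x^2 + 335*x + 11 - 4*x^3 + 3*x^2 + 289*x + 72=-4*x^3 + 20*x^2 + 704*x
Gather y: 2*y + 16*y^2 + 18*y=16*y^2 + 20*y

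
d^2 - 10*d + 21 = (d - 7)*(d - 3)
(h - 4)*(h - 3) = h^2 - 7*h + 12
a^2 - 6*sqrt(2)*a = a*(a - 6*sqrt(2))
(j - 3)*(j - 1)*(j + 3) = j^3 - j^2 - 9*j + 9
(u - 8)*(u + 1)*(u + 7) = u^3 - 57*u - 56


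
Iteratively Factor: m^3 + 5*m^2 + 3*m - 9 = (m + 3)*(m^2 + 2*m - 3) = (m - 1)*(m + 3)*(m + 3)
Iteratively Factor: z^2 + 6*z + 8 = (z + 4)*(z + 2)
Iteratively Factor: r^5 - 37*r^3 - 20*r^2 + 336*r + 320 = (r + 4)*(r^4 - 4*r^3 - 21*r^2 + 64*r + 80) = (r - 4)*(r + 4)*(r^3 - 21*r - 20) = (r - 4)*(r + 1)*(r + 4)*(r^2 - r - 20) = (r - 5)*(r - 4)*(r + 1)*(r + 4)*(r + 4)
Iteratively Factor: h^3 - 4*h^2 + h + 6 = (h + 1)*(h^2 - 5*h + 6) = (h - 3)*(h + 1)*(h - 2)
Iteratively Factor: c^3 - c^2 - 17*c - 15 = (c + 3)*(c^2 - 4*c - 5) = (c - 5)*(c + 3)*(c + 1)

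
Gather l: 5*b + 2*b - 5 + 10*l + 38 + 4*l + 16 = 7*b + 14*l + 49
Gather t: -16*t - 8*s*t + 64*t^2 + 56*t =64*t^2 + t*(40 - 8*s)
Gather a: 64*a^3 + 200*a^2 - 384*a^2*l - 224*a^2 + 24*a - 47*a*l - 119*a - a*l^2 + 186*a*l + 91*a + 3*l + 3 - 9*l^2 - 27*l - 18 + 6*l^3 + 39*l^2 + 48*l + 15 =64*a^3 + a^2*(-384*l - 24) + a*(-l^2 + 139*l - 4) + 6*l^3 + 30*l^2 + 24*l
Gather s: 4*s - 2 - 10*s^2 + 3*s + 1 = -10*s^2 + 7*s - 1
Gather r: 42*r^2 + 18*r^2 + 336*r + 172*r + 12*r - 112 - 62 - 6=60*r^2 + 520*r - 180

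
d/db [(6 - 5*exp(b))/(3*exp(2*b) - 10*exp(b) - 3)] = (15*exp(2*b) - 36*exp(b) + 75)*exp(b)/(9*exp(4*b) - 60*exp(3*b) + 82*exp(2*b) + 60*exp(b) + 9)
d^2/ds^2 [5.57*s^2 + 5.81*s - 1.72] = 11.1400000000000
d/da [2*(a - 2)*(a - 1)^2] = 2*(a - 1)*(3*a - 5)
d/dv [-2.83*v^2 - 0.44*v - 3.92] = -5.66*v - 0.44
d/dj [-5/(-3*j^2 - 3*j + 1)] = 15*(-2*j - 1)/(3*j^2 + 3*j - 1)^2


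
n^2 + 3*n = n*(n + 3)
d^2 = d^2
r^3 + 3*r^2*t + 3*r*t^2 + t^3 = (r + t)^3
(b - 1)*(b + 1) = b^2 - 1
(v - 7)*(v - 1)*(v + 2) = v^3 - 6*v^2 - 9*v + 14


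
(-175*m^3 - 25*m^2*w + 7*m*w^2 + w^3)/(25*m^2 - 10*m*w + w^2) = (35*m^2 + 12*m*w + w^2)/(-5*m + w)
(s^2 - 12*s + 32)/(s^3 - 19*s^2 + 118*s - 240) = (s - 4)/(s^2 - 11*s + 30)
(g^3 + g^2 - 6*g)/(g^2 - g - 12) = g*(g - 2)/(g - 4)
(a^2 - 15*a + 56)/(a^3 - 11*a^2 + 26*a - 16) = (a - 7)/(a^2 - 3*a + 2)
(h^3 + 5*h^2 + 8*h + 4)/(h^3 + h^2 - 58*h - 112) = (h^2 + 3*h + 2)/(h^2 - h - 56)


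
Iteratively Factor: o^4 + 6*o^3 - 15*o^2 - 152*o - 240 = (o + 4)*(o^3 + 2*o^2 - 23*o - 60) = (o + 3)*(o + 4)*(o^2 - o - 20) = (o - 5)*(o + 3)*(o + 4)*(o + 4)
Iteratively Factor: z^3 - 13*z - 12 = (z + 1)*(z^2 - z - 12) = (z - 4)*(z + 1)*(z + 3)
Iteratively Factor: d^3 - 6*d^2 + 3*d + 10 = (d - 5)*(d^2 - d - 2) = (d - 5)*(d + 1)*(d - 2)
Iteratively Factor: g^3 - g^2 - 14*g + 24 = (g - 2)*(g^2 + g - 12) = (g - 2)*(g + 4)*(g - 3)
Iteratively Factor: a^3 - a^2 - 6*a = (a + 2)*(a^2 - 3*a) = (a - 3)*(a + 2)*(a)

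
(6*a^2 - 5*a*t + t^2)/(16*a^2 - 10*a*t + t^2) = (-3*a + t)/(-8*a + t)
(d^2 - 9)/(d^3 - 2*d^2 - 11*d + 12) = (d - 3)/(d^2 - 5*d + 4)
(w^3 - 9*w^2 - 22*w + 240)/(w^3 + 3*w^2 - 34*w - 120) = (w - 8)/(w + 4)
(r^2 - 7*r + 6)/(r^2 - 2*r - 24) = (r - 1)/(r + 4)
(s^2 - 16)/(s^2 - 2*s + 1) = (s^2 - 16)/(s^2 - 2*s + 1)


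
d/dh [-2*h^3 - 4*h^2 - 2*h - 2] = -6*h^2 - 8*h - 2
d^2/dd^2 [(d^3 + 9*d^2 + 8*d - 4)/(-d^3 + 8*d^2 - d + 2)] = 2*(-17*d^6 - 21*d^5 + 231*d^4 - 943*d^3 + 1122*d^2 + 300*d - 112)/(d^9 - 24*d^8 + 195*d^7 - 566*d^6 + 291*d^5 - 420*d^4 + 109*d^3 - 102*d^2 + 12*d - 8)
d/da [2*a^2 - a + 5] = 4*a - 1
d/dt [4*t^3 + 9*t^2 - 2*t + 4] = 12*t^2 + 18*t - 2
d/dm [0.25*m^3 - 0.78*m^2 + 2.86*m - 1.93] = 0.75*m^2 - 1.56*m + 2.86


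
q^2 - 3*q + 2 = (q - 2)*(q - 1)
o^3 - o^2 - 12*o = o*(o - 4)*(o + 3)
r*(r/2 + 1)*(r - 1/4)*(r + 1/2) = r^4/2 + 9*r^3/8 + 3*r^2/16 - r/8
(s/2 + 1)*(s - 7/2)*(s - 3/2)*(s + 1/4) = s^4/2 - 11*s^3/8 - 11*s^2/4 + 149*s/32 + 21/16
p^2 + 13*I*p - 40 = (p + 5*I)*(p + 8*I)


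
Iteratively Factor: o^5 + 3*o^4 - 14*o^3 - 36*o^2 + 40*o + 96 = (o + 2)*(o^4 + o^3 - 16*o^2 - 4*o + 48) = (o - 3)*(o + 2)*(o^3 + 4*o^2 - 4*o - 16) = (o - 3)*(o + 2)^2*(o^2 + 2*o - 8) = (o - 3)*(o + 2)^2*(o + 4)*(o - 2)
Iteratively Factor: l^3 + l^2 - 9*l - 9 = (l + 1)*(l^2 - 9) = (l + 1)*(l + 3)*(l - 3)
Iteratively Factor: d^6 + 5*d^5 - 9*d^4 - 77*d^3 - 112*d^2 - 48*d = (d + 1)*(d^5 + 4*d^4 - 13*d^3 - 64*d^2 - 48*d) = (d + 1)*(d + 3)*(d^4 + d^3 - 16*d^2 - 16*d) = d*(d + 1)*(d + 3)*(d^3 + d^2 - 16*d - 16) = d*(d - 4)*(d + 1)*(d + 3)*(d^2 + 5*d + 4) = d*(d - 4)*(d + 1)*(d + 3)*(d + 4)*(d + 1)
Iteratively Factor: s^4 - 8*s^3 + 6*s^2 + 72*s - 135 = (s - 3)*(s^3 - 5*s^2 - 9*s + 45) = (s - 3)^2*(s^2 - 2*s - 15) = (s - 5)*(s - 3)^2*(s + 3)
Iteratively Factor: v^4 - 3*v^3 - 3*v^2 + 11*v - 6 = (v - 1)*(v^3 - 2*v^2 - 5*v + 6) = (v - 1)*(v + 2)*(v^2 - 4*v + 3) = (v - 3)*(v - 1)*(v + 2)*(v - 1)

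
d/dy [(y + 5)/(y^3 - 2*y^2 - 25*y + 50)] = (7 - 2*y)/(y^4 - 14*y^3 + 69*y^2 - 140*y + 100)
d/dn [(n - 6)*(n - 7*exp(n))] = n - (n - 6)*(7*exp(n) - 1) - 7*exp(n)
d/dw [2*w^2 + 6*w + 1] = 4*w + 6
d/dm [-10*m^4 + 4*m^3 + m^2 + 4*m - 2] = -40*m^3 + 12*m^2 + 2*m + 4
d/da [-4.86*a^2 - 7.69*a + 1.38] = -9.72*a - 7.69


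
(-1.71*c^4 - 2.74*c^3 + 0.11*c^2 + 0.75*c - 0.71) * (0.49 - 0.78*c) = 1.3338*c^5 + 1.2993*c^4 - 1.4284*c^3 - 0.5311*c^2 + 0.9213*c - 0.3479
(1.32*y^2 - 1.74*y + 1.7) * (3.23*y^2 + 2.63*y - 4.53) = 4.2636*y^4 - 2.1486*y^3 - 5.0648*y^2 + 12.3532*y - 7.701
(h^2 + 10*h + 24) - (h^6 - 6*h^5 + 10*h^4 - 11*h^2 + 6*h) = -h^6 + 6*h^5 - 10*h^4 + 12*h^2 + 4*h + 24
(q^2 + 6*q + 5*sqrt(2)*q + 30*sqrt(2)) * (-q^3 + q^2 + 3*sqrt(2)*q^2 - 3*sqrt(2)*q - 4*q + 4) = -q^5 - 5*q^4 - 2*sqrt(2)*q^4 - 10*sqrt(2)*q^3 + 32*q^3 - 8*sqrt(2)*q^2 + 130*q^2 - 156*q - 100*sqrt(2)*q + 120*sqrt(2)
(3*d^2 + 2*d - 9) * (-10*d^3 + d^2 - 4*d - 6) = -30*d^5 - 17*d^4 + 80*d^3 - 35*d^2 + 24*d + 54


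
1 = 1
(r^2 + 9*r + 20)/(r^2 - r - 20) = (r + 5)/(r - 5)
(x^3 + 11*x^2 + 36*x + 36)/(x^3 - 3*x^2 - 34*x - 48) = (x + 6)/(x - 8)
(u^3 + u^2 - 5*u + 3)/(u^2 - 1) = (u^2 + 2*u - 3)/(u + 1)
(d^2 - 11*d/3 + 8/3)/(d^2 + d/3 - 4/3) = (3*d - 8)/(3*d + 4)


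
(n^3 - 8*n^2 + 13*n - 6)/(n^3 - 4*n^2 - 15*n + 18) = (n - 1)/(n + 3)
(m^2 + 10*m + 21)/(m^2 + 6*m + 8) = (m^2 + 10*m + 21)/(m^2 + 6*m + 8)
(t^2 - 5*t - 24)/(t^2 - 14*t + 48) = (t + 3)/(t - 6)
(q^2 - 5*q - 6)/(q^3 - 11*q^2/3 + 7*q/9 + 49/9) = 9*(q - 6)/(9*q^2 - 42*q + 49)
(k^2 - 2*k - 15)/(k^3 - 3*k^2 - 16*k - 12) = (-k^2 + 2*k + 15)/(-k^3 + 3*k^2 + 16*k + 12)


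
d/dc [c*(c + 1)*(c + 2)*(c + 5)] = 4*c^3 + 24*c^2 + 34*c + 10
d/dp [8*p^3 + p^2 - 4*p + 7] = 24*p^2 + 2*p - 4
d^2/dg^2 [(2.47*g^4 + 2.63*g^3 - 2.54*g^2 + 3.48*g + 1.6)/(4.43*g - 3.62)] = (290.841018*g^4 - 530.539458*g^3 + 135.356868*g^2 + 206.787432*g + 107.844064)/(86.938307*g^3 - 213.126414*g^2 + 174.157476*g - 47.437928)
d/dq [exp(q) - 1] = exp(q)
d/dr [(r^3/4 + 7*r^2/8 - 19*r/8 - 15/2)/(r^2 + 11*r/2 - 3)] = (4*r^4 + 44*r^3 + 79*r^2 + 156*r + 774)/(4*(4*r^4 + 44*r^3 + 97*r^2 - 132*r + 36))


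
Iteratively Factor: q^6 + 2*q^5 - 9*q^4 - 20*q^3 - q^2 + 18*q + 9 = (q - 1)*(q^5 + 3*q^4 - 6*q^3 - 26*q^2 - 27*q - 9) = (q - 3)*(q - 1)*(q^4 + 6*q^3 + 12*q^2 + 10*q + 3) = (q - 3)*(q - 1)*(q + 1)*(q^3 + 5*q^2 + 7*q + 3) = (q - 3)*(q - 1)*(q + 1)^2*(q^2 + 4*q + 3) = (q - 3)*(q - 1)*(q + 1)^2*(q + 3)*(q + 1)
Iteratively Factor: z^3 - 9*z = (z - 3)*(z^2 + 3*z) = (z - 3)*(z + 3)*(z)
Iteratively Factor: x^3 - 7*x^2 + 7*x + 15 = (x - 5)*(x^2 - 2*x - 3) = (x - 5)*(x + 1)*(x - 3)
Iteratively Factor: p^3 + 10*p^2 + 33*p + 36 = (p + 3)*(p^2 + 7*p + 12) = (p + 3)*(p + 4)*(p + 3)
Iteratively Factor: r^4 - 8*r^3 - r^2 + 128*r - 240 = (r - 3)*(r^3 - 5*r^2 - 16*r + 80) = (r - 3)*(r + 4)*(r^2 - 9*r + 20) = (r - 5)*(r - 3)*(r + 4)*(r - 4)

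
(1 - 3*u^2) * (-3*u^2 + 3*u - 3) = 9*u^4 - 9*u^3 + 6*u^2 + 3*u - 3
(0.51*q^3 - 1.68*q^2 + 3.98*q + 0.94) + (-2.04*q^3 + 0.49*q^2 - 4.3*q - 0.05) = -1.53*q^3 - 1.19*q^2 - 0.32*q + 0.89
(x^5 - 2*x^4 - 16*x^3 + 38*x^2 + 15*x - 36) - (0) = x^5 - 2*x^4 - 16*x^3 + 38*x^2 + 15*x - 36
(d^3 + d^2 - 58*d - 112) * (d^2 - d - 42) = d^5 - 101*d^3 - 96*d^2 + 2548*d + 4704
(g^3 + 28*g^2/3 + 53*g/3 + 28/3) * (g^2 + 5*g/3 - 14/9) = g^5 + 11*g^4 + 95*g^3/3 + 655*g^2/27 - 322*g/27 - 392/27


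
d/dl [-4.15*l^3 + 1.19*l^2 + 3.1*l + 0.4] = -12.45*l^2 + 2.38*l + 3.1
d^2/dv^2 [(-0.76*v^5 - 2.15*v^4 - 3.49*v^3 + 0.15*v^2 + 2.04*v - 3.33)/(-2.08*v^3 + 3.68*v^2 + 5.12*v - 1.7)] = (6.576128*v^9 - 34.904064*v^8 + 13.1911680000001*v^7 + 396.018688*v^6 + 520.982976*v^5 + 167.91264*v^4 - 522.29792*v^3 + 31.029264*v^2 + 289.749048*v + 179.873544)/(8.998912*v^9 - 47.763456*v^8 + 18.051072*v^7 + 207.371776*v^6 - 122.508288*v^5 - 328.966656*v^4 + 76.000192*v^3 + 101.78784*v^2 - 44.3904*v + 4.913)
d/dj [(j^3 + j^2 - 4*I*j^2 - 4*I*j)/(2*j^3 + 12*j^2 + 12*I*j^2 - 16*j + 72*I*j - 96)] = (j^4*(5 + 10*I) + j^3*(-16 + 80*I) + j^2*(-32 + 92*I) + j*(-96 + 384*I) + 192*I)/(2*j^6 + j^5*(24 + 24*I) + j^4*(-32 + 288*I) + j^3*(-1248 + 672*I) + j^2*(-3616 - 2304*I) + j*(1536 - 6912*I) + 4608)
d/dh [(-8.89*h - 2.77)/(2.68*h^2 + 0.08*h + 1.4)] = (23.8252*h^2 + 14.8472*h - 12.2244)/(7.1824*h^4 + 0.4288*h^3 + 7.5104*h^2 + 0.224*h + 1.96)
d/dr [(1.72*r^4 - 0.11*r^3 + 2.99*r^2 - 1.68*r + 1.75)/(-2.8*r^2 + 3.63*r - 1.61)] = (-9.632*r^5 + 19.0388*r^4 - 11.8754*r^3 + 6.681*r^2 + 0.172199999999998*r - 3.6477)/(7.84*r^4 - 20.328*r^3 + 22.1929*r^2 - 11.6886*r + 2.5921)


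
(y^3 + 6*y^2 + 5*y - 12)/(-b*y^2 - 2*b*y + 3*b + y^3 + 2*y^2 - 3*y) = (y + 4)/(-b + y)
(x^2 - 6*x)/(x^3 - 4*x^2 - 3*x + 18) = x*(x - 6)/(x^3 - 4*x^2 - 3*x + 18)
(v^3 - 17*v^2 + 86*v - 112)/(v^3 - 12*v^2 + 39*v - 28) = (v^2 - 10*v + 16)/(v^2 - 5*v + 4)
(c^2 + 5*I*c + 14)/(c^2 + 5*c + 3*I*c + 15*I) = (c^2 + 5*I*c + 14)/(c^2 + c*(5 + 3*I) + 15*I)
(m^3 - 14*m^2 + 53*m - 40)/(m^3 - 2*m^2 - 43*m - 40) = (m^2 - 6*m + 5)/(m^2 + 6*m + 5)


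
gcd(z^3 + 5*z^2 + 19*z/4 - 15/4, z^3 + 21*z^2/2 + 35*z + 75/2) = z^2 + 11*z/2 + 15/2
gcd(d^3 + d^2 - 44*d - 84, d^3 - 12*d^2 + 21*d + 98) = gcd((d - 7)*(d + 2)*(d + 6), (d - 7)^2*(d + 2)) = d^2 - 5*d - 14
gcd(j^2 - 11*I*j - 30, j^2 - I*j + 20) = j - 5*I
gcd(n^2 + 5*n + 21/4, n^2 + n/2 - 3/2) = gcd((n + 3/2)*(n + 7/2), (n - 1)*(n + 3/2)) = n + 3/2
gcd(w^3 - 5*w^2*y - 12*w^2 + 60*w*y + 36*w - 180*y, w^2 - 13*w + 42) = w - 6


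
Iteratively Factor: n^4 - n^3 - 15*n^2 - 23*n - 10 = (n + 1)*(n^3 - 2*n^2 - 13*n - 10) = (n + 1)*(n + 2)*(n^2 - 4*n - 5) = (n + 1)^2*(n + 2)*(n - 5)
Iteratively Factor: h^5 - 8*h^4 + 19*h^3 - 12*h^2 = (h)*(h^4 - 8*h^3 + 19*h^2 - 12*h) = h*(h - 1)*(h^3 - 7*h^2 + 12*h) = h*(h - 3)*(h - 1)*(h^2 - 4*h) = h*(h - 4)*(h - 3)*(h - 1)*(h)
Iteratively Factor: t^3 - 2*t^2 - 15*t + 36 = (t - 3)*(t^2 + t - 12) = (t - 3)^2*(t + 4)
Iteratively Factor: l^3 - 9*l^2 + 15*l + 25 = (l - 5)*(l^2 - 4*l - 5) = (l - 5)^2*(l + 1)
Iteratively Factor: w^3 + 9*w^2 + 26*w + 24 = (w + 2)*(w^2 + 7*w + 12) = (w + 2)*(w + 3)*(w + 4)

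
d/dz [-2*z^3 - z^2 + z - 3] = -6*z^2 - 2*z + 1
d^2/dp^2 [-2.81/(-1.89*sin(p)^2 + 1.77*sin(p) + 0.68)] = (40.150404*sin(p)^4 - 28.200879*sin(p)^3 - 36.976509*sin(p)^2 + 53.019642*sin(p) - 24.829722)/(-1.89*sin(p)^2 + 1.77*sin(p) + 0.68)^3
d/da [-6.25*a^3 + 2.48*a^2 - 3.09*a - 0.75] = -18.75*a^2 + 4.96*a - 3.09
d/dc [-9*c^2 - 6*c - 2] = -18*c - 6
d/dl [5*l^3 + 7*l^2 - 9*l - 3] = 15*l^2 + 14*l - 9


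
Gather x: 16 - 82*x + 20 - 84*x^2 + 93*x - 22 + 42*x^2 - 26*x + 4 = -42*x^2 - 15*x + 18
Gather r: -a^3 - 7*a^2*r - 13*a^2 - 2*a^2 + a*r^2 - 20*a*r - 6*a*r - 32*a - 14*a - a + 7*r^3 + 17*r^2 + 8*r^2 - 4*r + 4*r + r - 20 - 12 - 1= -a^3 - 15*a^2 - 47*a + 7*r^3 + r^2*(a + 25) + r*(-7*a^2 - 26*a + 1) - 33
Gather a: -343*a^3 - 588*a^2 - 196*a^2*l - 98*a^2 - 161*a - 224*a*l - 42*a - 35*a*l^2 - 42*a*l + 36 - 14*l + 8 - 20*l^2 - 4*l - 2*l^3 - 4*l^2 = -343*a^3 + a^2*(-196*l - 686) + a*(-35*l^2 - 266*l - 203) - 2*l^3 - 24*l^2 - 18*l + 44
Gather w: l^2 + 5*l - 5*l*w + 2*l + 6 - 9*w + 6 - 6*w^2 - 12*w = l^2 + 7*l - 6*w^2 + w*(-5*l - 21) + 12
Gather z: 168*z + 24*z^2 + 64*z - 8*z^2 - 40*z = 16*z^2 + 192*z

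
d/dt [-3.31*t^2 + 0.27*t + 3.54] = 0.27 - 6.62*t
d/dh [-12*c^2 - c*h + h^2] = -c + 2*h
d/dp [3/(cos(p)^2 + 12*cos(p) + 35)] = 6*(cos(p) + 6)*sin(p)/(cos(p)^2 + 12*cos(p) + 35)^2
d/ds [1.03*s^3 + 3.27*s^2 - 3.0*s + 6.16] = 3.09*s^2 + 6.54*s - 3.0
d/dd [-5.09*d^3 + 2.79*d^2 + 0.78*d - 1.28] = -15.27*d^2 + 5.58*d + 0.78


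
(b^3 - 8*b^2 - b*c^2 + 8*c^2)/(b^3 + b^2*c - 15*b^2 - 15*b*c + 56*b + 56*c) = (b - c)/(b - 7)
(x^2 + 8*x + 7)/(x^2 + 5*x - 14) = (x + 1)/(x - 2)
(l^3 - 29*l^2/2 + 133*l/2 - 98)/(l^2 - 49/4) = 2*(l^2 - 11*l + 28)/(2*l + 7)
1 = 1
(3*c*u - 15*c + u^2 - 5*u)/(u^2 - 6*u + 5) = (3*c + u)/(u - 1)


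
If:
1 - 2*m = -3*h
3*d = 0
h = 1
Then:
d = 0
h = 1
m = 2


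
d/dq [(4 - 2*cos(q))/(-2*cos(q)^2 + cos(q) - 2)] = 4*(cos(q) - 4)*sin(q)*cos(q)/(cos(q) - cos(2*q) - 3)^2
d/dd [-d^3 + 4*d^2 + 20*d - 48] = -3*d^2 + 8*d + 20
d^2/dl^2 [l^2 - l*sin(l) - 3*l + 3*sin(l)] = l*sin(l) - 3*sin(l) - 2*cos(l) + 2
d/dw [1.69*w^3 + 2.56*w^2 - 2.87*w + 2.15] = 5.07*w^2 + 5.12*w - 2.87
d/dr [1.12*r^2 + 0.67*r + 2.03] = 2.24*r + 0.67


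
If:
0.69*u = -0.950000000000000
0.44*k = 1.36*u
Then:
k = -4.26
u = -1.38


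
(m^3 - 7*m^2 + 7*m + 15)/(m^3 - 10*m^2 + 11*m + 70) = (m^2 - 2*m - 3)/(m^2 - 5*m - 14)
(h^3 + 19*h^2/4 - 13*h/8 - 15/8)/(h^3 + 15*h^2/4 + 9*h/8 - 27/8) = (2*h^2 + 11*h + 5)/(2*h^2 + 9*h + 9)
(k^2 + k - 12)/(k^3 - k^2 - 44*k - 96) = (k - 3)/(k^2 - 5*k - 24)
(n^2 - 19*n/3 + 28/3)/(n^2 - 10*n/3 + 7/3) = (n - 4)/(n - 1)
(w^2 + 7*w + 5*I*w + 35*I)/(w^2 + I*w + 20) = (w + 7)/(w - 4*I)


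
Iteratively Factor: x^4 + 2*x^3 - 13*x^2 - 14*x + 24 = (x + 2)*(x^3 - 13*x + 12) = (x - 1)*(x + 2)*(x^2 + x - 12) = (x - 1)*(x + 2)*(x + 4)*(x - 3)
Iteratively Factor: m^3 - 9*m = (m - 3)*(m^2 + 3*m) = (m - 3)*(m + 3)*(m)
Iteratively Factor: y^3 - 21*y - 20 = (y + 1)*(y^2 - y - 20) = (y - 5)*(y + 1)*(y + 4)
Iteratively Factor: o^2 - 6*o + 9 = (o - 3)*(o - 3)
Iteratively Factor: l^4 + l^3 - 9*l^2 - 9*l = (l + 1)*(l^3 - 9*l) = (l - 3)*(l + 1)*(l^2 + 3*l) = (l - 3)*(l + 1)*(l + 3)*(l)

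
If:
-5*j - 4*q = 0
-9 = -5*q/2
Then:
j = -72/25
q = 18/5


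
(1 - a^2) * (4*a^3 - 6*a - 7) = -4*a^5 + 10*a^3 + 7*a^2 - 6*a - 7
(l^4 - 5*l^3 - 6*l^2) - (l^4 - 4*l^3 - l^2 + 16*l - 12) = -l^3 - 5*l^2 - 16*l + 12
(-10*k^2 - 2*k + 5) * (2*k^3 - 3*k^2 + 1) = -20*k^5 + 26*k^4 + 16*k^3 - 25*k^2 - 2*k + 5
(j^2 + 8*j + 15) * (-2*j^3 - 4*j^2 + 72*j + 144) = -2*j^5 - 20*j^4 + 10*j^3 + 660*j^2 + 2232*j + 2160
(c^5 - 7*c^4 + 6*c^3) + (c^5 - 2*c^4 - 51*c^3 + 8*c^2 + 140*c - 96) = 2*c^5 - 9*c^4 - 45*c^3 + 8*c^2 + 140*c - 96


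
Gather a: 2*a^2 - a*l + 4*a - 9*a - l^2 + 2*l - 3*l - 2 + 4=2*a^2 + a*(-l - 5) - l^2 - l + 2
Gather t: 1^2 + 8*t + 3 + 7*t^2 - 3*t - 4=7*t^2 + 5*t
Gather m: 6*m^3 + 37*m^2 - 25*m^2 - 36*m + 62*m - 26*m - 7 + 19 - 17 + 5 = 6*m^3 + 12*m^2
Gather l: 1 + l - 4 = l - 3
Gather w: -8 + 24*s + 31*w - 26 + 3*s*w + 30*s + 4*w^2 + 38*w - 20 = 54*s + 4*w^2 + w*(3*s + 69) - 54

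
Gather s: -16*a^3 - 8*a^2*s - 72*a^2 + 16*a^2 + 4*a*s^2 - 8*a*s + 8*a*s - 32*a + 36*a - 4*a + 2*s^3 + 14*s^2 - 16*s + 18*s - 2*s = -16*a^3 - 8*a^2*s - 56*a^2 + 2*s^3 + s^2*(4*a + 14)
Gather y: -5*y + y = -4*y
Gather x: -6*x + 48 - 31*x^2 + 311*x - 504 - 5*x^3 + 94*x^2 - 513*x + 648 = -5*x^3 + 63*x^2 - 208*x + 192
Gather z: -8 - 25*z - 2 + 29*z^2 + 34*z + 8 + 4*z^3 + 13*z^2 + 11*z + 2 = 4*z^3 + 42*z^2 + 20*z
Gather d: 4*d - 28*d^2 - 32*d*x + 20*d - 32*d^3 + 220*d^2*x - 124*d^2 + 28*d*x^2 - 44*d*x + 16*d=-32*d^3 + d^2*(220*x - 152) + d*(28*x^2 - 76*x + 40)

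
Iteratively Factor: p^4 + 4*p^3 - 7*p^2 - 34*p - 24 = (p - 3)*(p^3 + 7*p^2 + 14*p + 8) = (p - 3)*(p + 4)*(p^2 + 3*p + 2) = (p - 3)*(p + 1)*(p + 4)*(p + 2)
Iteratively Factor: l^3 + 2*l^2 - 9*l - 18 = (l + 3)*(l^2 - l - 6) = (l - 3)*(l + 3)*(l + 2)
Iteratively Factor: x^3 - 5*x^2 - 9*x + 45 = (x + 3)*(x^2 - 8*x + 15) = (x - 5)*(x + 3)*(x - 3)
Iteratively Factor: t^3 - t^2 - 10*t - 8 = (t - 4)*(t^2 + 3*t + 2) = (t - 4)*(t + 1)*(t + 2)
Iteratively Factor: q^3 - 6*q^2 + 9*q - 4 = (q - 1)*(q^2 - 5*q + 4) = (q - 1)^2*(q - 4)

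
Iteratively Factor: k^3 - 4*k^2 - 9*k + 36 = (k - 4)*(k^2 - 9) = (k - 4)*(k + 3)*(k - 3)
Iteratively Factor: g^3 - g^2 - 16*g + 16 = (g - 1)*(g^2 - 16) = (g - 4)*(g - 1)*(g + 4)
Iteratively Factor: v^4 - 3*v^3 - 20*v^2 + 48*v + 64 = (v - 4)*(v^3 + v^2 - 16*v - 16) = (v - 4)^2*(v^2 + 5*v + 4) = (v - 4)^2*(v + 1)*(v + 4)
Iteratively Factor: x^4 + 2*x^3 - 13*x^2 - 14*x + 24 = (x + 4)*(x^3 - 2*x^2 - 5*x + 6) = (x - 1)*(x + 4)*(x^2 - x - 6) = (x - 1)*(x + 2)*(x + 4)*(x - 3)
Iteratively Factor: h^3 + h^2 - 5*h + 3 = (h - 1)*(h^2 + 2*h - 3) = (h - 1)*(h + 3)*(h - 1)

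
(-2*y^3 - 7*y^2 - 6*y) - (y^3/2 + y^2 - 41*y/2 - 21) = -5*y^3/2 - 8*y^2 + 29*y/2 + 21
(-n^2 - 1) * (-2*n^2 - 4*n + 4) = 2*n^4 + 4*n^3 - 2*n^2 + 4*n - 4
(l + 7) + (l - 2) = 2*l + 5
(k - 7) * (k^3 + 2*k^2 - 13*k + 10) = k^4 - 5*k^3 - 27*k^2 + 101*k - 70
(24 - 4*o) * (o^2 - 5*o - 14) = -4*o^3 + 44*o^2 - 64*o - 336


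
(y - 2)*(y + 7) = y^2 + 5*y - 14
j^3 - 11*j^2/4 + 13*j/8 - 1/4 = (j - 2)*(j - 1/2)*(j - 1/4)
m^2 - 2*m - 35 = (m - 7)*(m + 5)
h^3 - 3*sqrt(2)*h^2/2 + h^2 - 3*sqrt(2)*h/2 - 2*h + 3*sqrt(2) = (h - 1)*(h + 2)*(h - 3*sqrt(2)/2)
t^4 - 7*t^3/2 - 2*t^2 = t^2*(t - 4)*(t + 1/2)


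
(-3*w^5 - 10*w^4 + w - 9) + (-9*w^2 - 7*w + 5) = -3*w^5 - 10*w^4 - 9*w^2 - 6*w - 4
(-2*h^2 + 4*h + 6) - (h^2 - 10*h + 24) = -3*h^2 + 14*h - 18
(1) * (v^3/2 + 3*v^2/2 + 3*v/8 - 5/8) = v^3/2 + 3*v^2/2 + 3*v/8 - 5/8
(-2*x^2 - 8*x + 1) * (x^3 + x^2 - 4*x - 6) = -2*x^5 - 10*x^4 + x^3 + 45*x^2 + 44*x - 6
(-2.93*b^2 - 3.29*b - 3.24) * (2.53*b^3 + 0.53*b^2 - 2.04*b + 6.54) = -7.4129*b^5 - 9.8766*b^4 - 3.9637*b^3 - 14.1678*b^2 - 14.907*b - 21.1896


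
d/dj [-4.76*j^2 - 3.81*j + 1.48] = -9.52*j - 3.81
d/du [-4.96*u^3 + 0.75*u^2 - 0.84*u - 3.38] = -14.88*u^2 + 1.5*u - 0.84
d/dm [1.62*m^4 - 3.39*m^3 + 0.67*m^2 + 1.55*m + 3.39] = 6.48*m^3 - 10.17*m^2 + 1.34*m + 1.55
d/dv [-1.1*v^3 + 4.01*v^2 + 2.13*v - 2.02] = -3.3*v^2 + 8.02*v + 2.13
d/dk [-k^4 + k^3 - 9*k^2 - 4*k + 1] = -4*k^3 + 3*k^2 - 18*k - 4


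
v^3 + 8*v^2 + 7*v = v*(v + 1)*(v + 7)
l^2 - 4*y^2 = (l - 2*y)*(l + 2*y)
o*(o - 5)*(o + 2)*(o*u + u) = o^4*u - 2*o^3*u - 13*o^2*u - 10*o*u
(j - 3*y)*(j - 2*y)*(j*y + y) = j^3*y - 5*j^2*y^2 + j^2*y + 6*j*y^3 - 5*j*y^2 + 6*y^3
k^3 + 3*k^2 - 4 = (k - 1)*(k + 2)^2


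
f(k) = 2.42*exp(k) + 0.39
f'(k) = 2.42*exp(k)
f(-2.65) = 0.56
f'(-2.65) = 0.17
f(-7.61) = 0.39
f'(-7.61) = 0.00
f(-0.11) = 2.56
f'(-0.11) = 2.17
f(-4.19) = 0.43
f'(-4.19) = 0.04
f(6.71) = 1986.17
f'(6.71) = 1985.78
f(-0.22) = 2.33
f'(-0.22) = 1.94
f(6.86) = 2307.54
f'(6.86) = 2307.15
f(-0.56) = 1.77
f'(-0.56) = 1.38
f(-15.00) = 0.39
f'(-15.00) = 0.00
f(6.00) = 976.69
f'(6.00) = 976.30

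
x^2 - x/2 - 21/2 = (x - 7/2)*(x + 3)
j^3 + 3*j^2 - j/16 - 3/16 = (j - 1/4)*(j + 1/4)*(j + 3)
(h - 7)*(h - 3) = h^2 - 10*h + 21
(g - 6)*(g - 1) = g^2 - 7*g + 6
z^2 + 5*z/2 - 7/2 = (z - 1)*(z + 7/2)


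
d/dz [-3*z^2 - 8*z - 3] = -6*z - 8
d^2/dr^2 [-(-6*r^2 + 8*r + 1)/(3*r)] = -2/(3*r^3)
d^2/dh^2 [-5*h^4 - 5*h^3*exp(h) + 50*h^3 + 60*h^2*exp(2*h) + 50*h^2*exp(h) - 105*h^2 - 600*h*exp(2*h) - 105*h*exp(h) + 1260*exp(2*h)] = -5*h^3*exp(h) + 240*h^2*exp(2*h) + 20*h^2*exp(h) - 60*h^2 - 1920*h*exp(2*h) + 65*h*exp(h) + 300*h + 2760*exp(2*h) - 110*exp(h) - 210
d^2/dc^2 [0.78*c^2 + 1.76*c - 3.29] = 1.56000000000000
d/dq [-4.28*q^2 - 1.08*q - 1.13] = -8.56*q - 1.08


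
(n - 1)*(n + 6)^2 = n^3 + 11*n^2 + 24*n - 36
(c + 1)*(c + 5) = c^2 + 6*c + 5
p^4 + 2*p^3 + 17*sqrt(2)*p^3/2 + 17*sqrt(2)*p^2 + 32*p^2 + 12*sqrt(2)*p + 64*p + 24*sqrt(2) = (p + 2)*(p + sqrt(2)/2)*(p + 2*sqrt(2))*(p + 6*sqrt(2))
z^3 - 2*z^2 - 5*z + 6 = (z - 3)*(z - 1)*(z + 2)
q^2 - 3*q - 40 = (q - 8)*(q + 5)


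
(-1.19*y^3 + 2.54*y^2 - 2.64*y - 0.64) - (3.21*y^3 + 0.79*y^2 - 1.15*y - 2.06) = -4.4*y^3 + 1.75*y^2 - 1.49*y + 1.42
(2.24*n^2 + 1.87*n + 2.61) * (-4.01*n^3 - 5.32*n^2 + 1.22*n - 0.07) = -8.9824*n^5 - 19.4155*n^4 - 17.6817*n^3 - 11.7606*n^2 + 3.0533*n - 0.1827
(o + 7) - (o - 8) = 15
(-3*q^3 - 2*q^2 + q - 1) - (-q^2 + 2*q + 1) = -3*q^3 - q^2 - q - 2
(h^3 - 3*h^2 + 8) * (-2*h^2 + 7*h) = -2*h^5 + 13*h^4 - 21*h^3 - 16*h^2 + 56*h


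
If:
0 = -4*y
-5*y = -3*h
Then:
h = 0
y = 0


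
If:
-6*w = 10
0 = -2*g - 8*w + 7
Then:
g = 61/6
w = -5/3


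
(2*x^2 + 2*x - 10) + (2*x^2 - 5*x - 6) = 4*x^2 - 3*x - 16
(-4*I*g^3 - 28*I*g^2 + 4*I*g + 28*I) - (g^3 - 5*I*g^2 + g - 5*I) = -g^3 - 4*I*g^3 - 23*I*g^2 - g + 4*I*g + 33*I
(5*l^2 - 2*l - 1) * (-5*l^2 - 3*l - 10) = -25*l^4 - 5*l^3 - 39*l^2 + 23*l + 10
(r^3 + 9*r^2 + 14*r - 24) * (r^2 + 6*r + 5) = r^5 + 15*r^4 + 73*r^3 + 105*r^2 - 74*r - 120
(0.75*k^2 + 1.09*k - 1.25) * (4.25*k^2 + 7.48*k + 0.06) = 3.1875*k^4 + 10.2425*k^3 + 2.8857*k^2 - 9.2846*k - 0.075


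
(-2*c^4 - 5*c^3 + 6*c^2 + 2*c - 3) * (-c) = 2*c^5 + 5*c^4 - 6*c^3 - 2*c^2 + 3*c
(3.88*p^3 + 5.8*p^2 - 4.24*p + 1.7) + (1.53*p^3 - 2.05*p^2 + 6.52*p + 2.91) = 5.41*p^3 + 3.75*p^2 + 2.28*p + 4.61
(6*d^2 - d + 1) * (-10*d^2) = -60*d^4 + 10*d^3 - 10*d^2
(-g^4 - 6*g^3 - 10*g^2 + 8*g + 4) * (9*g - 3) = -9*g^5 - 51*g^4 - 72*g^3 + 102*g^2 + 12*g - 12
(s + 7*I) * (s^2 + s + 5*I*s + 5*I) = s^3 + s^2 + 12*I*s^2 - 35*s + 12*I*s - 35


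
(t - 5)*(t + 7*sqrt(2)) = t^2 - 5*t + 7*sqrt(2)*t - 35*sqrt(2)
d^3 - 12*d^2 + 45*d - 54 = (d - 6)*(d - 3)^2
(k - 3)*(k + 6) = k^2 + 3*k - 18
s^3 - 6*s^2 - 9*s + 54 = (s - 6)*(s - 3)*(s + 3)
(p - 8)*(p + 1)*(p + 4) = p^3 - 3*p^2 - 36*p - 32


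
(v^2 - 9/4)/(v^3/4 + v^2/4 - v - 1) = (4*v^2 - 9)/(v^3 + v^2 - 4*v - 4)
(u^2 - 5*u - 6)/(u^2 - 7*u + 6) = (u + 1)/(u - 1)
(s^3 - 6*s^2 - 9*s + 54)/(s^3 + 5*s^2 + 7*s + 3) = (s^2 - 9*s + 18)/(s^2 + 2*s + 1)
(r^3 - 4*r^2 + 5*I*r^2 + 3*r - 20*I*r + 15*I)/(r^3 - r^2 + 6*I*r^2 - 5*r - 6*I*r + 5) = (r - 3)/(r + I)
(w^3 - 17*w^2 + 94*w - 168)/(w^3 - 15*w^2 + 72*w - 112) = (w - 6)/(w - 4)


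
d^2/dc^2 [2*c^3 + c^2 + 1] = 12*c + 2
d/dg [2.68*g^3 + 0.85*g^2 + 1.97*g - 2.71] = 8.04*g^2 + 1.7*g + 1.97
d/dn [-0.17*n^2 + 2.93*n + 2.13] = 2.93 - 0.34*n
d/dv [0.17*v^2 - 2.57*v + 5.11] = 0.34*v - 2.57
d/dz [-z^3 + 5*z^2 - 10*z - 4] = -3*z^2 + 10*z - 10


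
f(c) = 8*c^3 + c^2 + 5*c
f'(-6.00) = 857.00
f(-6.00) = -1722.00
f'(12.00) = 3485.00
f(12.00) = 14028.00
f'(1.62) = 71.23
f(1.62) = 44.74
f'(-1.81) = 80.01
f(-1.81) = -53.21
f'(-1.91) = 88.73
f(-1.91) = -61.64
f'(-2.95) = 207.96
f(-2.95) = -211.43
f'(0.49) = 11.74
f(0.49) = 3.63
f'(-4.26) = 432.02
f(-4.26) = -621.62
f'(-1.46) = 53.24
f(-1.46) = -30.07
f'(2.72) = 188.00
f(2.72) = 181.99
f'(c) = 24*c^2 + 2*c + 5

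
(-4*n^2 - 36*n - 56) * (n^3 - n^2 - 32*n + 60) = -4*n^5 - 32*n^4 + 108*n^3 + 968*n^2 - 368*n - 3360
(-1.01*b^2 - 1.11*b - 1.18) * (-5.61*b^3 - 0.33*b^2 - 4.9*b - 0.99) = 5.6661*b^5 + 6.5604*b^4 + 11.9351*b^3 + 6.8283*b^2 + 6.8809*b + 1.1682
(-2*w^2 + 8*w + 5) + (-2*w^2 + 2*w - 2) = -4*w^2 + 10*w + 3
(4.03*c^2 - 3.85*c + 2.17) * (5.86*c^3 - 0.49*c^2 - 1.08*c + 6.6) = 23.6158*c^5 - 24.5357*c^4 + 10.2503*c^3 + 29.6927*c^2 - 27.7536*c + 14.322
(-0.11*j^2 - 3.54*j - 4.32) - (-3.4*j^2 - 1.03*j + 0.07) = 3.29*j^2 - 2.51*j - 4.39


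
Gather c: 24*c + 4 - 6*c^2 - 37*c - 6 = -6*c^2 - 13*c - 2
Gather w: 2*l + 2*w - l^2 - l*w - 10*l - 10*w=-l^2 - 8*l + w*(-l - 8)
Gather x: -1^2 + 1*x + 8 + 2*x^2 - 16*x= 2*x^2 - 15*x + 7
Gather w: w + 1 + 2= w + 3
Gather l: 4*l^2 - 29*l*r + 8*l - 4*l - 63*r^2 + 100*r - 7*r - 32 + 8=4*l^2 + l*(4 - 29*r) - 63*r^2 + 93*r - 24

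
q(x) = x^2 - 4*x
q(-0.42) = 1.86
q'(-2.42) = -8.84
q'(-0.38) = -4.76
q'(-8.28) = -20.56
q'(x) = 2*x - 4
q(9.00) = 45.00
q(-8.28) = 101.68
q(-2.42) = 15.54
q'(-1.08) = -6.16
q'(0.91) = -2.18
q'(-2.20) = -8.40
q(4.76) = 3.62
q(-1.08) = 5.49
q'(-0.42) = -4.84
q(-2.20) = 13.64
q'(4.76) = 5.52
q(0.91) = -2.81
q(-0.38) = 1.66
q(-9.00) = 117.00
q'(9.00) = 14.00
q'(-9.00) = -22.00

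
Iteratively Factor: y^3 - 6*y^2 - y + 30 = (y - 3)*(y^2 - 3*y - 10) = (y - 3)*(y + 2)*(y - 5)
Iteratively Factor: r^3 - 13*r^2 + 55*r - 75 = (r - 5)*(r^2 - 8*r + 15) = (r - 5)*(r - 3)*(r - 5)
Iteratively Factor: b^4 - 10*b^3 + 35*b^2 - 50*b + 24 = (b - 4)*(b^3 - 6*b^2 + 11*b - 6) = (b - 4)*(b - 3)*(b^2 - 3*b + 2) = (b - 4)*(b - 3)*(b - 2)*(b - 1)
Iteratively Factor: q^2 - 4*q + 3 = (q - 3)*(q - 1)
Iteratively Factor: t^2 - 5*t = (t)*(t - 5)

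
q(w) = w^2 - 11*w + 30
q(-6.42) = 141.84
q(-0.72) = 38.44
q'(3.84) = -3.32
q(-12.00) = 306.00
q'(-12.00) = -35.00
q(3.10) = 5.51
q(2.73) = 7.42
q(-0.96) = 41.48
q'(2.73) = -5.54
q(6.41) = 0.58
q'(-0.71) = -12.42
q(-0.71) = 38.31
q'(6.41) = 1.82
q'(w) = 2*w - 11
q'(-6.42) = -23.84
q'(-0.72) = -12.44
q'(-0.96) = -12.92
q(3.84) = 2.51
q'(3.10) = -4.80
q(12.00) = 42.00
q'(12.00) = 13.00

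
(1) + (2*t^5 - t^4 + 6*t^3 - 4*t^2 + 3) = 2*t^5 - t^4 + 6*t^3 - 4*t^2 + 4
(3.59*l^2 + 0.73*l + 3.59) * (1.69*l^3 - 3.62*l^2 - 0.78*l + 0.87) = 6.0671*l^5 - 11.7621*l^4 + 0.6243*l^3 - 10.4419*l^2 - 2.1651*l + 3.1233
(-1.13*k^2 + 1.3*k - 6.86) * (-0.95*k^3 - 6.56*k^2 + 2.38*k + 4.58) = 1.0735*k^5 + 6.1778*k^4 - 4.7004*k^3 + 42.9202*k^2 - 10.3728*k - 31.4188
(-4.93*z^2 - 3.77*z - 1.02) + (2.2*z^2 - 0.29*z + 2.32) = -2.73*z^2 - 4.06*z + 1.3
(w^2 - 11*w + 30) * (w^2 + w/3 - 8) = w^4 - 32*w^3/3 + 55*w^2/3 + 98*w - 240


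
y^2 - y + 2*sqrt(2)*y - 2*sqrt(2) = (y - 1)*(y + 2*sqrt(2))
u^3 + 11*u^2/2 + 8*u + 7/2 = (u + 1)^2*(u + 7/2)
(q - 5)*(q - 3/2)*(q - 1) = q^3 - 15*q^2/2 + 14*q - 15/2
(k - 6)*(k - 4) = k^2 - 10*k + 24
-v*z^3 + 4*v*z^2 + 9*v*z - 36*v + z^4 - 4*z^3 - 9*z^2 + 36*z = (-v + z)*(z - 4)*(z - 3)*(z + 3)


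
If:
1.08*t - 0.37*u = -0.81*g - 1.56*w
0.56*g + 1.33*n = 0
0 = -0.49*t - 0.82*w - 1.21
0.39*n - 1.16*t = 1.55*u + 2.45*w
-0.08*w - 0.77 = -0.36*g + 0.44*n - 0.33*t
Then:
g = 4.10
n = -1.73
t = -4.19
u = 1.08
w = 1.03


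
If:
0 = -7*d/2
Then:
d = 0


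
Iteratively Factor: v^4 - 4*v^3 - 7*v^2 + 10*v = (v - 1)*(v^3 - 3*v^2 - 10*v) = (v - 5)*(v - 1)*(v^2 + 2*v) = (v - 5)*(v - 1)*(v + 2)*(v)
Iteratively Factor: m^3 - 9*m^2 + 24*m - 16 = (m - 4)*(m^2 - 5*m + 4) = (m - 4)*(m - 1)*(m - 4)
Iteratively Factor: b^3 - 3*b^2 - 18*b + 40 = (b - 2)*(b^2 - b - 20) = (b - 5)*(b - 2)*(b + 4)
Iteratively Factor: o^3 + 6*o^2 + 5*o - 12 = (o + 4)*(o^2 + 2*o - 3) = (o + 3)*(o + 4)*(o - 1)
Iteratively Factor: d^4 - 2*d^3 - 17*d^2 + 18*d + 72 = (d + 2)*(d^3 - 4*d^2 - 9*d + 36) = (d - 3)*(d + 2)*(d^2 - d - 12) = (d - 3)*(d + 2)*(d + 3)*(d - 4)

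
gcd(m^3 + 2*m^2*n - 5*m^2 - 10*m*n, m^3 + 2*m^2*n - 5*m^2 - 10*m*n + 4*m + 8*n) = m + 2*n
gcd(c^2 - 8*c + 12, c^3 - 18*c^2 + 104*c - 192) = c - 6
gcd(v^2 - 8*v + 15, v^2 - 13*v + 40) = v - 5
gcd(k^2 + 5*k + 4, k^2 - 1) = k + 1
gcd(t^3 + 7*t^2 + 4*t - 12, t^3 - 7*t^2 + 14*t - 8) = t - 1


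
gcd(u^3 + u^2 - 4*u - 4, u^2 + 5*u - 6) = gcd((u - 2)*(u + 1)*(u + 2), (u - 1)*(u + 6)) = 1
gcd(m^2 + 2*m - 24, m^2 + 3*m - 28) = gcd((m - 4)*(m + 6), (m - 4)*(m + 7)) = m - 4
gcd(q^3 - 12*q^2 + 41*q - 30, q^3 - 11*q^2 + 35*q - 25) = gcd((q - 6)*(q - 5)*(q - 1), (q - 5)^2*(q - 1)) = q^2 - 6*q + 5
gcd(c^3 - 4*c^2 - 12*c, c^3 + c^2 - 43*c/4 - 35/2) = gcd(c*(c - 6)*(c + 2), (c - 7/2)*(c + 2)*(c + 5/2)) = c + 2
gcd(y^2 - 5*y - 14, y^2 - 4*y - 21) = y - 7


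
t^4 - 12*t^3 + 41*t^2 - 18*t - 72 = (t - 6)*(t - 4)*(t - 3)*(t + 1)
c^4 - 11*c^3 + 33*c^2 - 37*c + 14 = (c - 7)*(c - 2)*(c - 1)^2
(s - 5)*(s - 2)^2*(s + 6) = s^4 - 3*s^3 - 30*s^2 + 124*s - 120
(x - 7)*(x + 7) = x^2 - 49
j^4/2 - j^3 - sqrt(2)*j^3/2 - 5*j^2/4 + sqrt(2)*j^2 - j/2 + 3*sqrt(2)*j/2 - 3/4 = (j/2 + 1/2)*(j - 3)*(j - sqrt(2)/2)^2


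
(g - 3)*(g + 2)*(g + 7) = g^3 + 6*g^2 - 13*g - 42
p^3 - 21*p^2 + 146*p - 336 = (p - 8)*(p - 7)*(p - 6)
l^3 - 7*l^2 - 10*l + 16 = (l - 8)*(l - 1)*(l + 2)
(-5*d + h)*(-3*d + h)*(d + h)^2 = 15*d^4 + 22*d^3*h - 6*d*h^3 + h^4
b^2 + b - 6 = (b - 2)*(b + 3)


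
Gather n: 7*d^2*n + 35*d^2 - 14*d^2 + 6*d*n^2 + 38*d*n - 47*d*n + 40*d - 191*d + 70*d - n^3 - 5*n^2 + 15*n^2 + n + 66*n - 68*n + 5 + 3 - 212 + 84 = 21*d^2 - 81*d - n^3 + n^2*(6*d + 10) + n*(7*d^2 - 9*d - 1) - 120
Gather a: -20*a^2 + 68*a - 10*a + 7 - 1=-20*a^2 + 58*a + 6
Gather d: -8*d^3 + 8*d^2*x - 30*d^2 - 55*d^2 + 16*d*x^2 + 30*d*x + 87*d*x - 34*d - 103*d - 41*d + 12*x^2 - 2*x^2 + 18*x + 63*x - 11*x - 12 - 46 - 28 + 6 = -8*d^3 + d^2*(8*x - 85) + d*(16*x^2 + 117*x - 178) + 10*x^2 + 70*x - 80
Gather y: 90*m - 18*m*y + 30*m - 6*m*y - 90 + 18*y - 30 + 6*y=120*m + y*(24 - 24*m) - 120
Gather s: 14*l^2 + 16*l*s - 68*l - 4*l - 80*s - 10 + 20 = 14*l^2 - 72*l + s*(16*l - 80) + 10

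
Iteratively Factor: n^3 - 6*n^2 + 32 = (n - 4)*(n^2 - 2*n - 8) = (n - 4)^2*(n + 2)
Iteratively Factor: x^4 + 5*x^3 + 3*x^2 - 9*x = (x - 1)*(x^3 + 6*x^2 + 9*x) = (x - 1)*(x + 3)*(x^2 + 3*x) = x*(x - 1)*(x + 3)*(x + 3)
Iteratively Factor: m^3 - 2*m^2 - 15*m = (m)*(m^2 - 2*m - 15) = m*(m + 3)*(m - 5)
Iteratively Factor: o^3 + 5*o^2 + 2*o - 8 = (o + 4)*(o^2 + o - 2) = (o - 1)*(o + 4)*(o + 2)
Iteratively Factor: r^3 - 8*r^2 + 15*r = (r - 3)*(r^2 - 5*r) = r*(r - 3)*(r - 5)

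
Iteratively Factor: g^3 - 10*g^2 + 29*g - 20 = (g - 4)*(g^2 - 6*g + 5) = (g - 5)*(g - 4)*(g - 1)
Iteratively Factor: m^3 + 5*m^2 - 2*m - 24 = (m + 4)*(m^2 + m - 6) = (m - 2)*(m + 4)*(m + 3)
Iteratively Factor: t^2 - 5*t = (t)*(t - 5)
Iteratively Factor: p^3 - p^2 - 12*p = (p + 3)*(p^2 - 4*p) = (p - 4)*(p + 3)*(p)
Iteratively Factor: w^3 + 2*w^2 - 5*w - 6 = (w + 1)*(w^2 + w - 6) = (w - 2)*(w + 1)*(w + 3)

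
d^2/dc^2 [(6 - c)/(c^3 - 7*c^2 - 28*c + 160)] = 2*(-(c - 6)*(-3*c^2 + 14*c + 28)^2 + (3*c^2 - 14*c + (c - 6)*(3*c - 7) - 28)*(c^3 - 7*c^2 - 28*c + 160))/(c^3 - 7*c^2 - 28*c + 160)^3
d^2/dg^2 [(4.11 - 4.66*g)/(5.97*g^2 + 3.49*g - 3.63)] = (-(4.66*g - 4.11)*(11.94*g + 3.49)*(23.88*g + 6.98) + (166.9212*g - 16.5466)*(5.97*g^2 + 3.49*g - 3.63))/(5.97*g^2 + 3.49*g - 3.63)^3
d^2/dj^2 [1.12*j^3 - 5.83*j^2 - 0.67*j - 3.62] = 6.72*j - 11.66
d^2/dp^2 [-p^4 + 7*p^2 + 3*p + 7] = 14 - 12*p^2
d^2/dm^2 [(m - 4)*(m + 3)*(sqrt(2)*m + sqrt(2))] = 6*sqrt(2)*m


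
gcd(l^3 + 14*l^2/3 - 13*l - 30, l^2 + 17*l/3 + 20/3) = l + 5/3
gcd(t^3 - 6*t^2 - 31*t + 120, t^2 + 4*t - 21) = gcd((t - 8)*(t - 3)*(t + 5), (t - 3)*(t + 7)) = t - 3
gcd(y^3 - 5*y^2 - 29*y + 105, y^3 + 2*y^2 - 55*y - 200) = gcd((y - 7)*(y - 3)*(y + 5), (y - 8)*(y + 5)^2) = y + 5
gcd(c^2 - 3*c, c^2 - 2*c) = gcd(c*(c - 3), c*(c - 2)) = c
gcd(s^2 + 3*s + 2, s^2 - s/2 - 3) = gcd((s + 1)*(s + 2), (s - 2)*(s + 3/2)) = 1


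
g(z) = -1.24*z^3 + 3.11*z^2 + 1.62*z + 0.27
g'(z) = -3.72*z^2 + 6.22*z + 1.62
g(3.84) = -17.86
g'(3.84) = -29.35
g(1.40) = 5.23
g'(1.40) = 3.04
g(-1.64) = 11.45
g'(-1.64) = -18.59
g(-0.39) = 0.18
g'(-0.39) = -1.37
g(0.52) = 1.78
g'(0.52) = 3.85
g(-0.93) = 2.45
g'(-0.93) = -7.38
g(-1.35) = 6.80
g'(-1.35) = -13.56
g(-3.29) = 72.76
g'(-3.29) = -59.11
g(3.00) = -0.36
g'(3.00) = -13.20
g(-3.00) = 56.88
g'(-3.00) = -50.52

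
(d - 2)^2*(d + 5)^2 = d^4 + 6*d^3 - 11*d^2 - 60*d + 100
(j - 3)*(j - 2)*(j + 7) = j^3 + 2*j^2 - 29*j + 42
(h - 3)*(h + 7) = h^2 + 4*h - 21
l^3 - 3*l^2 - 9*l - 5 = (l - 5)*(l + 1)^2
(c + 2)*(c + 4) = c^2 + 6*c + 8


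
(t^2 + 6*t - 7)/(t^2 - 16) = (t^2 + 6*t - 7)/(t^2 - 16)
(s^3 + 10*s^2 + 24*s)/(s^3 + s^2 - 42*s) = (s^2 + 10*s + 24)/(s^2 + s - 42)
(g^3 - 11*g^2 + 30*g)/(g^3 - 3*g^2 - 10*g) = (g - 6)/(g + 2)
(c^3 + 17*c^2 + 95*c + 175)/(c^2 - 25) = (c^2 + 12*c + 35)/(c - 5)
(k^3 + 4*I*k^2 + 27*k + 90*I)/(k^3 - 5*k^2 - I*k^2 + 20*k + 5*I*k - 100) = (k^2 + 9*I*k - 18)/(k^2 + k*(-5 + 4*I) - 20*I)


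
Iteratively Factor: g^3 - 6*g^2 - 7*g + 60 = (g + 3)*(g^2 - 9*g + 20) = (g - 4)*(g + 3)*(g - 5)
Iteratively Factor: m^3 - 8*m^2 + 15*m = (m - 3)*(m^2 - 5*m) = m*(m - 3)*(m - 5)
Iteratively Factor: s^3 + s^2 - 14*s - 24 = (s + 3)*(s^2 - 2*s - 8) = (s + 2)*(s + 3)*(s - 4)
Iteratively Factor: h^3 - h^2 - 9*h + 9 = (h + 3)*(h^2 - 4*h + 3) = (h - 3)*(h + 3)*(h - 1)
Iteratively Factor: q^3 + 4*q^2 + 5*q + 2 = (q + 2)*(q^2 + 2*q + 1) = (q + 1)*(q + 2)*(q + 1)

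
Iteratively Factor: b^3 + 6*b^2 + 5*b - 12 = (b - 1)*(b^2 + 7*b + 12) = (b - 1)*(b + 3)*(b + 4)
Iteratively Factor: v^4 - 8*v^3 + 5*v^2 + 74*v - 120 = (v - 4)*(v^3 - 4*v^2 - 11*v + 30) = (v - 4)*(v - 2)*(v^2 - 2*v - 15) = (v - 5)*(v - 4)*(v - 2)*(v + 3)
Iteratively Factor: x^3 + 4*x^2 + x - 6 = (x + 2)*(x^2 + 2*x - 3) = (x - 1)*(x + 2)*(x + 3)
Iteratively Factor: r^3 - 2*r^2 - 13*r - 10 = (r + 1)*(r^2 - 3*r - 10) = (r - 5)*(r + 1)*(r + 2)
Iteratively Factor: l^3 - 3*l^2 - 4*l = (l + 1)*(l^2 - 4*l) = l*(l + 1)*(l - 4)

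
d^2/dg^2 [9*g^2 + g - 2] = 18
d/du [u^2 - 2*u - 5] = 2*u - 2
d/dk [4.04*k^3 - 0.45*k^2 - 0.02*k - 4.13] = 12.12*k^2 - 0.9*k - 0.02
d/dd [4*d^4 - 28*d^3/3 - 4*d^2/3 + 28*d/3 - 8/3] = 16*d^3 - 28*d^2 - 8*d/3 + 28/3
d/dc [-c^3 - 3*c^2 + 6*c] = -3*c^2 - 6*c + 6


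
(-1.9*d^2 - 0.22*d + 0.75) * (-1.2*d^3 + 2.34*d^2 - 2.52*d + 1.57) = 2.28*d^5 - 4.182*d^4 + 3.3732*d^3 - 0.6736*d^2 - 2.2354*d + 1.1775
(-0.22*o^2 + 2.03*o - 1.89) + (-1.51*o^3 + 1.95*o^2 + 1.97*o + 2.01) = -1.51*o^3 + 1.73*o^2 + 4.0*o + 0.12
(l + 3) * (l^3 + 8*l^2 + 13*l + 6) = l^4 + 11*l^3 + 37*l^2 + 45*l + 18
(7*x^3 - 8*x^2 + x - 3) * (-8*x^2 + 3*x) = -56*x^5 + 85*x^4 - 32*x^3 + 27*x^2 - 9*x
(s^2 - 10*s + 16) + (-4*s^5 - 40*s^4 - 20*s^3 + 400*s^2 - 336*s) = -4*s^5 - 40*s^4 - 20*s^3 + 401*s^2 - 346*s + 16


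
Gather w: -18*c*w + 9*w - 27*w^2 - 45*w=-27*w^2 + w*(-18*c - 36)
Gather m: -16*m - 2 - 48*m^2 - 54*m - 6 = -48*m^2 - 70*m - 8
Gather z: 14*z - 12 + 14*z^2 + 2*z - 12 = 14*z^2 + 16*z - 24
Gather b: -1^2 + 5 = 4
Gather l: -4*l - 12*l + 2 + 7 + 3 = 12 - 16*l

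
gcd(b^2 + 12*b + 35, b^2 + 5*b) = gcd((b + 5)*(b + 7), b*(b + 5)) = b + 5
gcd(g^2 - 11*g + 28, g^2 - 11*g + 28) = g^2 - 11*g + 28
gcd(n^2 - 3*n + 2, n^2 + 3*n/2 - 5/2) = n - 1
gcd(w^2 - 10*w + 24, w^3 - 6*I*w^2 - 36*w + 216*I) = w - 6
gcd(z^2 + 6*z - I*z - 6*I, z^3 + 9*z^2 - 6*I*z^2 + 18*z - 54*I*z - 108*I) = z + 6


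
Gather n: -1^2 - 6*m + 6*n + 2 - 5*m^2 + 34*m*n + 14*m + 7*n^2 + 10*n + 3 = -5*m^2 + 8*m + 7*n^2 + n*(34*m + 16) + 4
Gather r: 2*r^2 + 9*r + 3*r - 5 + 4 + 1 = 2*r^2 + 12*r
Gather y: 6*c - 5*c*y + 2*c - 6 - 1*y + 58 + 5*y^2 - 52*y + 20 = 8*c + 5*y^2 + y*(-5*c - 53) + 72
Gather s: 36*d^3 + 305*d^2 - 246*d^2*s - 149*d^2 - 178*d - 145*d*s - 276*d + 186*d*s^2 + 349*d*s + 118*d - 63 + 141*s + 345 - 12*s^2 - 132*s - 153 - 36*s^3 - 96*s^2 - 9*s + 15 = 36*d^3 + 156*d^2 - 336*d - 36*s^3 + s^2*(186*d - 108) + s*(-246*d^2 + 204*d) + 144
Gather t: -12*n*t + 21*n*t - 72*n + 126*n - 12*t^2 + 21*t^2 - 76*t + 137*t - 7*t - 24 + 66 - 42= 54*n + 9*t^2 + t*(9*n + 54)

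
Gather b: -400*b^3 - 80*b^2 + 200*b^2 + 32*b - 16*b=-400*b^3 + 120*b^2 + 16*b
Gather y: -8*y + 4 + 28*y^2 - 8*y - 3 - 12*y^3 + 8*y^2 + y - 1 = -12*y^3 + 36*y^2 - 15*y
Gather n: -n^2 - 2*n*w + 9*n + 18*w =-n^2 + n*(9 - 2*w) + 18*w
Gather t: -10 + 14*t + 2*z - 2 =14*t + 2*z - 12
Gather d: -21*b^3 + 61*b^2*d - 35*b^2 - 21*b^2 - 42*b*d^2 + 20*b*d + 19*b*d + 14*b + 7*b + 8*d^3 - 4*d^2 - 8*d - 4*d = -21*b^3 - 56*b^2 + 21*b + 8*d^3 + d^2*(-42*b - 4) + d*(61*b^2 + 39*b - 12)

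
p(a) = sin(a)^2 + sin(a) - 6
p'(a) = 2*sin(a)*cos(a) + cos(a)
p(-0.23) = -6.18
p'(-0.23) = 0.53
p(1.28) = -4.12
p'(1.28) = 0.84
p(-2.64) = -6.25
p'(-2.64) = -0.03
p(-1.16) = -6.08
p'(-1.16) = -0.33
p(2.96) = -5.79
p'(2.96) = -1.34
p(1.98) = -4.24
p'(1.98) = -1.13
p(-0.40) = -6.24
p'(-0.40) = 0.20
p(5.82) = -6.25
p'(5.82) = 0.10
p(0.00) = -6.00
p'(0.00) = 1.00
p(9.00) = -5.42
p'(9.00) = -1.66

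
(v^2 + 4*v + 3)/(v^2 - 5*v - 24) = (v + 1)/(v - 8)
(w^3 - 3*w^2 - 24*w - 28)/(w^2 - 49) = (w^2 + 4*w + 4)/(w + 7)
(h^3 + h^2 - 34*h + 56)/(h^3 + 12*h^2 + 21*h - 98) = (h - 4)/(h + 7)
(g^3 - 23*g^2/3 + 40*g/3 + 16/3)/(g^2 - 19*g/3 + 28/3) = (3*g^2 - 11*g - 4)/(3*g - 7)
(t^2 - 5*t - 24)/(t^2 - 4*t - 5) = (-t^2 + 5*t + 24)/(-t^2 + 4*t + 5)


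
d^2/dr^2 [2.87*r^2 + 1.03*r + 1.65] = 5.74000000000000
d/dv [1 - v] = -1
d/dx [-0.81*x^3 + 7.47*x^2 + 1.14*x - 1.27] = -2.43*x^2 + 14.94*x + 1.14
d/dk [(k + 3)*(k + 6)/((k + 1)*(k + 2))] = 2*(-3*k^2 - 16*k - 18)/(k^4 + 6*k^3 + 13*k^2 + 12*k + 4)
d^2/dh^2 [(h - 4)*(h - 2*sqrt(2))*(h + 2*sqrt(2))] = 6*h - 8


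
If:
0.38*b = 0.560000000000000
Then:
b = 1.47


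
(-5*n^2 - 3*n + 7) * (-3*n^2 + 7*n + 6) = 15*n^4 - 26*n^3 - 72*n^2 + 31*n + 42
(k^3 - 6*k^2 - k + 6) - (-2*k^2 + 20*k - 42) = k^3 - 4*k^2 - 21*k + 48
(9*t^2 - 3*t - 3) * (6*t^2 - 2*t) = 54*t^4 - 36*t^3 - 12*t^2 + 6*t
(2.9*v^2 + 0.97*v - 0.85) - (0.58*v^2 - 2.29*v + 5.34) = 2.32*v^2 + 3.26*v - 6.19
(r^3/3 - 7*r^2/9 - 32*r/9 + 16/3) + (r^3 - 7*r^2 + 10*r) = 4*r^3/3 - 70*r^2/9 + 58*r/9 + 16/3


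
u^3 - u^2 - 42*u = u*(u - 7)*(u + 6)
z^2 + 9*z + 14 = (z + 2)*(z + 7)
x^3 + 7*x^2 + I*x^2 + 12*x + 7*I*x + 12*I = (x + 3)*(x + 4)*(x + I)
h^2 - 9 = (h - 3)*(h + 3)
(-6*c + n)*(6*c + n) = -36*c^2 + n^2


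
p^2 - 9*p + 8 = (p - 8)*(p - 1)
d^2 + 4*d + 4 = (d + 2)^2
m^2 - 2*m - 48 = (m - 8)*(m + 6)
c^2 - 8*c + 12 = (c - 6)*(c - 2)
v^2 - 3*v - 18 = (v - 6)*(v + 3)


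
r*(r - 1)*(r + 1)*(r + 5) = r^4 + 5*r^3 - r^2 - 5*r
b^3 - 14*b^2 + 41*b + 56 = (b - 8)*(b - 7)*(b + 1)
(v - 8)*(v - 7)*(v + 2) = v^3 - 13*v^2 + 26*v + 112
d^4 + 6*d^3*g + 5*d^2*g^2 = d^2*(d + g)*(d + 5*g)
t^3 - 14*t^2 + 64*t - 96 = (t - 6)*(t - 4)^2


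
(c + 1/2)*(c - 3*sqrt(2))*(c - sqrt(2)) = c^3 - 4*sqrt(2)*c^2 + c^2/2 - 2*sqrt(2)*c + 6*c + 3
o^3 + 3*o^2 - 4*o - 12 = (o - 2)*(o + 2)*(o + 3)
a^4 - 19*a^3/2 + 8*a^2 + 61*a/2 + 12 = (a - 8)*(a - 3)*(a + 1/2)*(a + 1)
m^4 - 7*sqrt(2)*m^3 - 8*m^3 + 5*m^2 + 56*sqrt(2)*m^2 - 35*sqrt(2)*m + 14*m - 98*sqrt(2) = (m - 7)*(m - 2)*(m + 1)*(m - 7*sqrt(2))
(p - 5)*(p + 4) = p^2 - p - 20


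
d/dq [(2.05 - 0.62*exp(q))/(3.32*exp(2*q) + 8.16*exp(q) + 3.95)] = (2.0584*exp(2*q) - 13.612*exp(q) - 19.177)*exp(q)/(11.0224*exp(4*q) + 54.1824*exp(3*q) + 92.8136*exp(2*q) + 64.464*exp(q) + 15.6025)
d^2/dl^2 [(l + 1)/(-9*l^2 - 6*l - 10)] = 6*(-12*(l + 1)*(3*l + 1)^2 + (9*l + 5)*(9*l^2 + 6*l + 10))/(9*l^2 + 6*l + 10)^3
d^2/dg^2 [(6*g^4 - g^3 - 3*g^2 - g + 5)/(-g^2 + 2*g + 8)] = 2*(-6*g^6 + 36*g^5 + 72*g^4 - 749*g^3 - 2199*g^2 + 246*g + 116)/(g^6 - 6*g^5 - 12*g^4 + 88*g^3 + 96*g^2 - 384*g - 512)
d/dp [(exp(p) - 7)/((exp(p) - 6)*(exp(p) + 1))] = (-exp(2*p) + 14*exp(p) - 41)*exp(p)/(exp(4*p) - 10*exp(3*p) + 13*exp(2*p) + 60*exp(p) + 36)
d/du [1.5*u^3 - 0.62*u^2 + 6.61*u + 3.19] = 4.5*u^2 - 1.24*u + 6.61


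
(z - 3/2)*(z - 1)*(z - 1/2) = z^3 - 3*z^2 + 11*z/4 - 3/4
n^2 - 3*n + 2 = (n - 2)*(n - 1)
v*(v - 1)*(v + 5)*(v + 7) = v^4 + 11*v^3 + 23*v^2 - 35*v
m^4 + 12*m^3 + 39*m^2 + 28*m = m*(m + 1)*(m + 4)*(m + 7)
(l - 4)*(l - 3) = l^2 - 7*l + 12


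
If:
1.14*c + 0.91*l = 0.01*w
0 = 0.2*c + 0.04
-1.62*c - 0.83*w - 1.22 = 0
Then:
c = -0.20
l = 0.24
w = -1.08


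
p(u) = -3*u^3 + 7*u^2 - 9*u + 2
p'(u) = -9*u^2 + 14*u - 9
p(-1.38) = 35.64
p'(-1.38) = -45.46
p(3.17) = -51.75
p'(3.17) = -55.06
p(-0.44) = 7.57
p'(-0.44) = -16.90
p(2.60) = -26.81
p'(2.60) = -33.44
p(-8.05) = 2093.05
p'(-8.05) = -704.92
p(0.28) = -0.04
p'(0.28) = -5.79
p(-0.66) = 11.85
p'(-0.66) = -22.16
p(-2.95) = 166.48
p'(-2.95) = -128.62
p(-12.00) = 6302.00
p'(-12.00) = -1473.00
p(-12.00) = 6302.00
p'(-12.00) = -1473.00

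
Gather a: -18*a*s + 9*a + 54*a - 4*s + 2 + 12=a*(63 - 18*s) - 4*s + 14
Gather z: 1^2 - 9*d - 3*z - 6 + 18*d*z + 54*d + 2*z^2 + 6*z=45*d + 2*z^2 + z*(18*d + 3) - 5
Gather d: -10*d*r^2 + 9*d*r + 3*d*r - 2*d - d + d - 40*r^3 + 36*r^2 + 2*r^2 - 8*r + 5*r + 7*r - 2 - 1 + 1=d*(-10*r^2 + 12*r - 2) - 40*r^3 + 38*r^2 + 4*r - 2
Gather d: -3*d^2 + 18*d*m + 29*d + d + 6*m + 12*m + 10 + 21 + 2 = -3*d^2 + d*(18*m + 30) + 18*m + 33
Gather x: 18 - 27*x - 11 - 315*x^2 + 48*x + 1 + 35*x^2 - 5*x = -280*x^2 + 16*x + 8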